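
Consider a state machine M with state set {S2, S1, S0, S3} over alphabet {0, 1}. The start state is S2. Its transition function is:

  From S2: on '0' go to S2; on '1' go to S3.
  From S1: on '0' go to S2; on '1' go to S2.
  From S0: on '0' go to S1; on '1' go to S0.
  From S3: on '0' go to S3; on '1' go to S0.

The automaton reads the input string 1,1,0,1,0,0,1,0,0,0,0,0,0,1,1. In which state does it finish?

S0

Trace: S2 -1-> S3 -1-> S0 -0-> S1 -1-> S2 -0-> S2 -0-> S2 -1-> S3 -0-> S3 -0-> S3 -0-> S3 -0-> S3 -0-> S3 -0-> S3 -1-> S0 -1-> S0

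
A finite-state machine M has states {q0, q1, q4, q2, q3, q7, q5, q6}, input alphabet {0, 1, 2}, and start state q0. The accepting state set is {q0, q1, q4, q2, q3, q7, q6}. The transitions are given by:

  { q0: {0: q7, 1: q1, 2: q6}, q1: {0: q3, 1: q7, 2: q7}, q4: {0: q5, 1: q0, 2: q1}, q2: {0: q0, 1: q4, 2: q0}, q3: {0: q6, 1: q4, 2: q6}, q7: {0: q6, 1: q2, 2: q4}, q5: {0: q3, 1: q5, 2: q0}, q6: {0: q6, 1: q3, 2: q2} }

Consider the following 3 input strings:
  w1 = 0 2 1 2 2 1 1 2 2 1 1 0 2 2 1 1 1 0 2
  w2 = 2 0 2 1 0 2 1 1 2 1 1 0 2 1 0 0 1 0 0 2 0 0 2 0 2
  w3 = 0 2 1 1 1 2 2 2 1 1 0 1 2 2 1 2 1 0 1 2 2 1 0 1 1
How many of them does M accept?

w1:
  start at q0
  read '0': q0 → q7
  read '2': q7 → q4
  read '1': q4 → q0
  read '2': q0 → q6
  read '2': q6 → q2
  read '1': q2 → q4
  read '1': q4 → q0
  read '2': q0 → q6
  read '2': q6 → q2
  read '1': q2 → q4
  read '1': q4 → q0
  read '0': q0 → q7
  read '2': q7 → q4
  read '2': q4 → q1
  read '1': q1 → q7
  read '1': q7 → q2
  read '1': q2 → q4
  read '0': q4 → q5
  read '2': q5 → q0
  end q0, accepted
w2:
  start at q0
  read '2': q0 → q6
  read '0': q6 → q6
  read '2': q6 → q2
  read '1': q2 → q4
  read '0': q4 → q5
  read '2': q5 → q0
  read '1': q0 → q1
  read '1': q1 → q7
  read '2': q7 → q4
  read '1': q4 → q0
  read '1': q0 → q1
  read '0': q1 → q3
  read '2': q3 → q6
  read '1': q6 → q3
  read '0': q3 → q6
  read '0': q6 → q6
  read '1': q6 → q3
  read '0': q3 → q6
  read '0': q6 → q6
  read '2': q6 → q2
  read '0': q2 → q0
  read '0': q0 → q7
  read '2': q7 → q4
  read '0': q4 → q5
  read '2': q5 → q0
  end q0, accepted
w3:
  start at q0
  read '0': q0 → q7
  read '2': q7 → q4
  read '1': q4 → q0
  read '1': q0 → q1
  read '1': q1 → q7
  read '2': q7 → q4
  read '2': q4 → q1
  read '2': q1 → q7
  read '1': q7 → q2
  read '1': q2 → q4
  read '0': q4 → q5
  read '1': q5 → q5
  read '2': q5 → q0
  read '2': q0 → q6
  read '1': q6 → q3
  read '2': q3 → q6
  read '1': q6 → q3
  read '0': q3 → q6
  read '1': q6 → q3
  read '2': q3 → q6
  read '2': q6 → q2
  read '1': q2 → q4
  read '0': q4 → q5
  read '1': q5 → q5
  read '1': q5 → q5
  end q5, rejected

2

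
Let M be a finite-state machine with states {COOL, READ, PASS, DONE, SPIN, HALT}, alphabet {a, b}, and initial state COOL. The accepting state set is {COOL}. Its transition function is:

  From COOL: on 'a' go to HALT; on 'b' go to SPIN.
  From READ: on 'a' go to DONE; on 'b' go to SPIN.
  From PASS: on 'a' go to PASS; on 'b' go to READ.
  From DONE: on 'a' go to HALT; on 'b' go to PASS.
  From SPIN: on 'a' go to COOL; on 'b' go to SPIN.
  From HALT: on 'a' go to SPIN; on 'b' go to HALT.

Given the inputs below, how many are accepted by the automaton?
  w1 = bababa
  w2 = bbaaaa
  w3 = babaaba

2

w1:
  start at COOL
  read 'b': COOL → SPIN
  read 'a': SPIN → COOL
  read 'b': COOL → SPIN
  read 'a': SPIN → COOL
  read 'b': COOL → SPIN
  read 'a': SPIN → COOL
  end COOL, accepted
w2:
  start at COOL
  read 'b': COOL → SPIN
  read 'b': SPIN → SPIN
  read 'a': SPIN → COOL
  read 'a': COOL → HALT
  read 'a': HALT → SPIN
  read 'a': SPIN → COOL
  end COOL, accepted
w3:
  start at COOL
  read 'b': COOL → SPIN
  read 'a': SPIN → COOL
  read 'b': COOL → SPIN
  read 'a': SPIN → COOL
  read 'a': COOL → HALT
  read 'b': HALT → HALT
  read 'a': HALT → SPIN
  end SPIN, rejected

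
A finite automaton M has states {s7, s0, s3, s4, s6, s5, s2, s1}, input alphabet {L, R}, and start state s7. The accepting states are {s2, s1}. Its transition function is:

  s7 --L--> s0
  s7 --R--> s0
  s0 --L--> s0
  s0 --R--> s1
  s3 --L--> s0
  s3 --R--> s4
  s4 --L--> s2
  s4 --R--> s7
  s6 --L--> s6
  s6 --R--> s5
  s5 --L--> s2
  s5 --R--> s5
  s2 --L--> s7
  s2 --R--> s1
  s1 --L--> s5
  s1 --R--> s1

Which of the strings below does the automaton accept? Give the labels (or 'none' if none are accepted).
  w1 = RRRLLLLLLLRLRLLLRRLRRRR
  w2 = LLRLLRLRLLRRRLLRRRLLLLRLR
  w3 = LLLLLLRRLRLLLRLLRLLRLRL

w1: Trace: s7 -R-> s0 -R-> s1 -R-> s1 -L-> s5 -L-> s2 -L-> s7 -L-> s0 -L-> s0 -L-> s0 -L-> s0 -R-> s1 -L-> s5 -R-> s5 -L-> s2 -L-> s7 -L-> s0 -R-> s1 -R-> s1 -L-> s5 -R-> s5 -R-> s5 -R-> s5 -R-> s5  → end s5, rejected
w2: Trace: s7 -L-> s0 -L-> s0 -R-> s1 -L-> s5 -L-> s2 -R-> s1 -L-> s5 -R-> s5 -L-> s2 -L-> s7 -R-> s0 -R-> s1 -R-> s1 -L-> s5 -L-> s2 -R-> s1 -R-> s1 -R-> s1 -L-> s5 -L-> s2 -L-> s7 -L-> s0 -R-> s1 -L-> s5 -R-> s5  → end s5, rejected
w3: Trace: s7 -L-> s0 -L-> s0 -L-> s0 -L-> s0 -L-> s0 -L-> s0 -R-> s1 -R-> s1 -L-> s5 -R-> s5 -L-> s2 -L-> s7 -L-> s0 -R-> s1 -L-> s5 -L-> s2 -R-> s1 -L-> s5 -L-> s2 -R-> s1 -L-> s5 -R-> s5 -L-> s2  → end s2, accepted

w3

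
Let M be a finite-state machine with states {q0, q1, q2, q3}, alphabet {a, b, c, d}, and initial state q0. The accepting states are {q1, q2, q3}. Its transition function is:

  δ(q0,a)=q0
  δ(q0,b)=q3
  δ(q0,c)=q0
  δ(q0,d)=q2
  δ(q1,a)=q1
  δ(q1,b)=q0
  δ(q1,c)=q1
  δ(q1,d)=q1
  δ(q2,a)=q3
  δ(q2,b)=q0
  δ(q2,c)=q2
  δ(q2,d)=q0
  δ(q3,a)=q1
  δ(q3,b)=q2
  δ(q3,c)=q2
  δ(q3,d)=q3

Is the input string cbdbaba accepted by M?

q0 → q0 → q3 → q3 → q2 → q3 → q2 → q3
End state q3 is accepting.

Yes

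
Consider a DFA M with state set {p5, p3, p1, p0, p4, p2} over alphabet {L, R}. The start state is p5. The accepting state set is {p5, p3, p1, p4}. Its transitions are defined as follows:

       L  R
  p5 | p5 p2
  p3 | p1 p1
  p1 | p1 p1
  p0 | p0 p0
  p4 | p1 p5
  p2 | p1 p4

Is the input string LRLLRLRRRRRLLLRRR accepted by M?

Yes

p5 → p5 → p2 → p1 → p1 → p1 → p1 → p1 → p1 → p1 → p1 → p1 → p1 → p1 → p1 → p1 → p1 → p1
End state p1 is accepting.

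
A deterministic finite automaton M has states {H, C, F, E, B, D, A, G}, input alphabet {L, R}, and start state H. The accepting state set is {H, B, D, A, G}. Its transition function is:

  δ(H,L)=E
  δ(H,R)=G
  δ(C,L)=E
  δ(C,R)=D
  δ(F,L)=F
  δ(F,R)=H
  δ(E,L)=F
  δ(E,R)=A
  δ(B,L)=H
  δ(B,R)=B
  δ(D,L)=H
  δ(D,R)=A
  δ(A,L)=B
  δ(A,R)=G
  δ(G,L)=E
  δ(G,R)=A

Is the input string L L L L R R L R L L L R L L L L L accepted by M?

Trace: H -L-> E -L-> F -L-> F -L-> F -R-> H -R-> G -L-> E -R-> A -L-> B -L-> H -L-> E -R-> A -L-> B -L-> H -L-> E -L-> F -L-> F
End state F is not accepting.

No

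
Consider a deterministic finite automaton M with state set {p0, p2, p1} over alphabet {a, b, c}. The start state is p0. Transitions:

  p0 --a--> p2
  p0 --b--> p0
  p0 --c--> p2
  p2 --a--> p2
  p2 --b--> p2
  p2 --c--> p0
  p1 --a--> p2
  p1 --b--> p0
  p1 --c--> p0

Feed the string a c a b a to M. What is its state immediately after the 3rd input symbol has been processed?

Trace: p0 -a-> p2 -c-> p0 -a-> p2
After 3 symbols: p2.

p2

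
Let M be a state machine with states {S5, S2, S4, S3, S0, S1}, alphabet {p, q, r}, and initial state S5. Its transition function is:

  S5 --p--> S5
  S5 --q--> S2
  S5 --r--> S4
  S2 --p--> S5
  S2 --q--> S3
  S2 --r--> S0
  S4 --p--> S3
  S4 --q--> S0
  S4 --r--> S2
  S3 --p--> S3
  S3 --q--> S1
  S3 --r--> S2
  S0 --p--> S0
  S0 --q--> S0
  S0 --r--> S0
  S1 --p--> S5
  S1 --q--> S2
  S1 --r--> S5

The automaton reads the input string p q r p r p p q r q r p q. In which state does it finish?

Trace: S5 -p-> S5 -q-> S2 -r-> S0 -p-> S0 -r-> S0 -p-> S0 -p-> S0 -q-> S0 -r-> S0 -q-> S0 -r-> S0 -p-> S0 -q-> S0

S0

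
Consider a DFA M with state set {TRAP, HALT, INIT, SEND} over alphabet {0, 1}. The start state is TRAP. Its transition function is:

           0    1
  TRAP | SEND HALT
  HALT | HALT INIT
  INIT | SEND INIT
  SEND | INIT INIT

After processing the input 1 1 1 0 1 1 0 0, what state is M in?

start at TRAP
read '1': TRAP → HALT
read '1': HALT → INIT
read '1': INIT → INIT
read '0': INIT → SEND
read '1': SEND → INIT
read '1': INIT → INIT
read '0': INIT → SEND
read '0': SEND → INIT

INIT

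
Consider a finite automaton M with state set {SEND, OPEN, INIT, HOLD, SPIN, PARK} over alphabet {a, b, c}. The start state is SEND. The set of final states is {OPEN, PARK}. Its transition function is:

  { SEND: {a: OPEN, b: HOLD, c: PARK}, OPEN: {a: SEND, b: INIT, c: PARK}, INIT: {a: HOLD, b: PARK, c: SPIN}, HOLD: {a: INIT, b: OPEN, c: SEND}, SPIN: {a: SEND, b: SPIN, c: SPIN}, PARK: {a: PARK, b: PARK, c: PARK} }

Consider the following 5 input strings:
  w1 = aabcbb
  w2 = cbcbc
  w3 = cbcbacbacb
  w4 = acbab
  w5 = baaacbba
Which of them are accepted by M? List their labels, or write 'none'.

w1, w2, w3, w4

w1: Trace: SEND -a-> OPEN -a-> SEND -b-> HOLD -c-> SEND -b-> HOLD -b-> OPEN  → end OPEN, accepted
w2: Trace: SEND -c-> PARK -b-> PARK -c-> PARK -b-> PARK -c-> PARK  → end PARK, accepted
w3: Trace: SEND -c-> PARK -b-> PARK -c-> PARK -b-> PARK -a-> PARK -c-> PARK -b-> PARK -a-> PARK -c-> PARK -b-> PARK  → end PARK, accepted
w4: Trace: SEND -a-> OPEN -c-> PARK -b-> PARK -a-> PARK -b-> PARK  → end PARK, accepted
w5: Trace: SEND -b-> HOLD -a-> INIT -a-> HOLD -a-> INIT -c-> SPIN -b-> SPIN -b-> SPIN -a-> SEND  → end SEND, rejected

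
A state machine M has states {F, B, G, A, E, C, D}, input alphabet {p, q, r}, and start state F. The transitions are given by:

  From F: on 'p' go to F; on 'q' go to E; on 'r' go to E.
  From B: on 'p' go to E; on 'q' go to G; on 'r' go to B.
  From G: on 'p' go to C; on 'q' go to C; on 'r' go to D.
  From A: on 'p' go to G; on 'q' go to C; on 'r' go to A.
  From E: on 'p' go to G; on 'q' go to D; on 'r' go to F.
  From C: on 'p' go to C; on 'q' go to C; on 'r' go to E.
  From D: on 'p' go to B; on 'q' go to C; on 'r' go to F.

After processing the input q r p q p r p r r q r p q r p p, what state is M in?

E

Trace: F -q-> E -r-> F -p-> F -q-> E -p-> G -r-> D -p-> B -r-> B -r-> B -q-> G -r-> D -p-> B -q-> G -r-> D -p-> B -p-> E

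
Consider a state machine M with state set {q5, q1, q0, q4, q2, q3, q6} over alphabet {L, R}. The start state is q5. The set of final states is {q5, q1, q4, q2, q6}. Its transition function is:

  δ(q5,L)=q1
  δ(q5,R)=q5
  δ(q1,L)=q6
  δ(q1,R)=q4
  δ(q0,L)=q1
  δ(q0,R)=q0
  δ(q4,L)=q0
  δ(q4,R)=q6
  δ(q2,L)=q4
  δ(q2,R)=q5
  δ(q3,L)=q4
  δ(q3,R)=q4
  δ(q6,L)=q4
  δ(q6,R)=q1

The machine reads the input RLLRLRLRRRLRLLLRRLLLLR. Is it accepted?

Yes

Trace: q5 -R-> q5 -L-> q1 -L-> q6 -R-> q1 -L-> q6 -R-> q1 -L-> q6 -R-> q1 -R-> q4 -R-> q6 -L-> q4 -R-> q6 -L-> q4 -L-> q0 -L-> q1 -R-> q4 -R-> q6 -L-> q4 -L-> q0 -L-> q1 -L-> q6 -R-> q1
End state q1 is accepting.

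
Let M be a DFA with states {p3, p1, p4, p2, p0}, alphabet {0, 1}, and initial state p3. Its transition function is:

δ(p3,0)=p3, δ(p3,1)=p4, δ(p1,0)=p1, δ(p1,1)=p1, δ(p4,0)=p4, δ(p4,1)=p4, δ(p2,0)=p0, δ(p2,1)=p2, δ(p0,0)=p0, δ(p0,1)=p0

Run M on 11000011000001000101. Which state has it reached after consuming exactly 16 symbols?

p4

p3 → p4 → p4 → p4 → p4 → p4 → p4 → p4 → p4 → p4 → p4 → p4 → p4 → p4 → p4 → p4 → p4
After 16 symbols: p4.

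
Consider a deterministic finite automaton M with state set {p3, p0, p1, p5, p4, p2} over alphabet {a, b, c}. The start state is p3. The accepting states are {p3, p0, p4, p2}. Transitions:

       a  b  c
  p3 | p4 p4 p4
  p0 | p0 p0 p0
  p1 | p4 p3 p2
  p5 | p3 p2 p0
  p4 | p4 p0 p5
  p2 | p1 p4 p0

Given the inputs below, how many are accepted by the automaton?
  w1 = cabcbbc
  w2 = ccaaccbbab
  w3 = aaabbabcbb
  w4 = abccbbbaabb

w1: Trace: p3 -c-> p4 -a-> p4 -b-> p0 -c-> p0 -b-> p0 -b-> p0 -c-> p0  → end p0, accepted
w2: Trace: p3 -c-> p4 -c-> p5 -a-> p3 -a-> p4 -c-> p5 -c-> p0 -b-> p0 -b-> p0 -a-> p0 -b-> p0  → end p0, accepted
w3: Trace: p3 -a-> p4 -a-> p4 -a-> p4 -b-> p0 -b-> p0 -a-> p0 -b-> p0 -c-> p0 -b-> p0 -b-> p0  → end p0, accepted
w4: Trace: p3 -a-> p4 -b-> p0 -c-> p0 -c-> p0 -b-> p0 -b-> p0 -b-> p0 -a-> p0 -a-> p0 -b-> p0 -b-> p0  → end p0, accepted

4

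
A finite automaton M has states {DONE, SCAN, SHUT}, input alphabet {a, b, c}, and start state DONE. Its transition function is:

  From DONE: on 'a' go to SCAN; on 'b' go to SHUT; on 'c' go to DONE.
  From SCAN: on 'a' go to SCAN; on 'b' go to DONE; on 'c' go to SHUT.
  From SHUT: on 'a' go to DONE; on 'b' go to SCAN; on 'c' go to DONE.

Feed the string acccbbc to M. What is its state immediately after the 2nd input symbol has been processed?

start at DONE
read 'a': DONE → SCAN
read 'c': SCAN → SHUT
After 2 symbols: SHUT.

SHUT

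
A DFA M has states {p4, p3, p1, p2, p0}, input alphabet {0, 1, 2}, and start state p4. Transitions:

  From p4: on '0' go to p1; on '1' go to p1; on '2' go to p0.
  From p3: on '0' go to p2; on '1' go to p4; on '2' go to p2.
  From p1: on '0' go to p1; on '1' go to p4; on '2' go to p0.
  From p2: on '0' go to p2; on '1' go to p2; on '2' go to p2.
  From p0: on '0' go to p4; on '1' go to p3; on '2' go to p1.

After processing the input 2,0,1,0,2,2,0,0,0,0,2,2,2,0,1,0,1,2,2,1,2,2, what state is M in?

start at p4
read '2': p4 → p0
read '0': p0 → p4
read '1': p4 → p1
read '0': p1 → p1
read '2': p1 → p0
read '2': p0 → p1
read '0': p1 → p1
read '0': p1 → p1
read '0': p1 → p1
read '0': p1 → p1
read '2': p1 → p0
read '2': p0 → p1
read '2': p1 → p0
read '0': p0 → p4
read '1': p4 → p1
read '0': p1 → p1
read '1': p1 → p4
read '2': p4 → p0
read '2': p0 → p1
read '1': p1 → p4
read '2': p4 → p0
read '2': p0 → p1

p1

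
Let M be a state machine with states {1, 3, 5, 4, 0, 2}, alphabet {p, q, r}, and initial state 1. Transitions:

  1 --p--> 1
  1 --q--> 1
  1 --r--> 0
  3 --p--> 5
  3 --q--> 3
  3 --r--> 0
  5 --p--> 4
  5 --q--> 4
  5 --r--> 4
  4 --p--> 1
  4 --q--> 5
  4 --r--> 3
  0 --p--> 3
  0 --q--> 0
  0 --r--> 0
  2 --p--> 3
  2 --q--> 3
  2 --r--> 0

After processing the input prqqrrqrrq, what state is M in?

Trace: 1 -p-> 1 -r-> 0 -q-> 0 -q-> 0 -r-> 0 -r-> 0 -q-> 0 -r-> 0 -r-> 0 -q-> 0

0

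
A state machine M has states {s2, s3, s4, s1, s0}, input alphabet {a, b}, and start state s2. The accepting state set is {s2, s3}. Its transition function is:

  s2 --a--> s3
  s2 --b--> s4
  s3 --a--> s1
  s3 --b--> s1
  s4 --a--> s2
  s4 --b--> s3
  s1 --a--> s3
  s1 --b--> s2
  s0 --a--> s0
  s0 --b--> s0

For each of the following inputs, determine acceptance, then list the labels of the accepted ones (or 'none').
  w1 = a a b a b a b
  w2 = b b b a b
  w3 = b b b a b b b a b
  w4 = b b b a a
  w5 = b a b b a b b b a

none

w1:
  start at s2
  read 'a': s2 → s3
  read 'a': s3 → s1
  read 'b': s1 → s2
  read 'a': s2 → s3
  read 'b': s3 → s1
  read 'a': s1 → s3
  read 'b': s3 → s1
  end s1, rejected
w2:
  start at s2
  read 'b': s2 → s4
  read 'b': s4 → s3
  read 'b': s3 → s1
  read 'a': s1 → s3
  read 'b': s3 → s1
  end s1, rejected
w3:
  start at s2
  read 'b': s2 → s4
  read 'b': s4 → s3
  read 'b': s3 → s1
  read 'a': s1 → s3
  read 'b': s3 → s1
  read 'b': s1 → s2
  read 'b': s2 → s4
  read 'a': s4 → s2
  read 'b': s2 → s4
  end s4, rejected
w4:
  start at s2
  read 'b': s2 → s4
  read 'b': s4 → s3
  read 'b': s3 → s1
  read 'a': s1 → s3
  read 'a': s3 → s1
  end s1, rejected
w5:
  start at s2
  read 'b': s2 → s4
  read 'a': s4 → s2
  read 'b': s2 → s4
  read 'b': s4 → s3
  read 'a': s3 → s1
  read 'b': s1 → s2
  read 'b': s2 → s4
  read 'b': s4 → s3
  read 'a': s3 → s1
  end s1, rejected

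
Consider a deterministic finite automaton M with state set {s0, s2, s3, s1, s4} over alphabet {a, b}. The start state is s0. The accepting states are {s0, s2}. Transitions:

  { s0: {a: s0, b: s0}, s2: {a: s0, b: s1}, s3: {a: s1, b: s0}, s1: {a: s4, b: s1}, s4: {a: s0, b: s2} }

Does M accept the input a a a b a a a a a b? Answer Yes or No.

Trace: s0 -a-> s0 -a-> s0 -a-> s0 -b-> s0 -a-> s0 -a-> s0 -a-> s0 -a-> s0 -a-> s0 -b-> s0
End state s0 is accepting.

Yes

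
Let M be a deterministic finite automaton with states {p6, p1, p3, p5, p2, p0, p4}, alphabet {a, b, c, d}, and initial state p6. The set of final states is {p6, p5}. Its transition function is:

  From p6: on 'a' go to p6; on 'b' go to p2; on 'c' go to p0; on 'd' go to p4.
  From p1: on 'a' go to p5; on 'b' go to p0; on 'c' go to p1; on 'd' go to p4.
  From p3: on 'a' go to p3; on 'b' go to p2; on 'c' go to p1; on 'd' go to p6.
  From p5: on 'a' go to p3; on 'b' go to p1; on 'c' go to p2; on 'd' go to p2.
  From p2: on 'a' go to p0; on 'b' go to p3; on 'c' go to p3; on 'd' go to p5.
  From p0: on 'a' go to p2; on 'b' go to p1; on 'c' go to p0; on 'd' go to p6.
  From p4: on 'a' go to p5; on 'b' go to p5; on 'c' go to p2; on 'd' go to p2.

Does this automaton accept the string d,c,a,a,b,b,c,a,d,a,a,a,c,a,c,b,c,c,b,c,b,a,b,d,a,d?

No

start at p6
read 'd': p6 → p4
read 'c': p4 → p2
read 'a': p2 → p0
read 'a': p0 → p2
read 'b': p2 → p3
read 'b': p3 → p2
read 'c': p2 → p3
read 'a': p3 → p3
read 'd': p3 → p6
read 'a': p6 → p6
read 'a': p6 → p6
read 'a': p6 → p6
read 'c': p6 → p0
read 'a': p0 → p2
read 'c': p2 → p3
read 'b': p3 → p2
read 'c': p2 → p3
read 'c': p3 → p1
read 'b': p1 → p0
read 'c': p0 → p0
read 'b': p0 → p1
read 'a': p1 → p5
read 'b': p5 → p1
read 'd': p1 → p4
read 'a': p4 → p5
read 'd': p5 → p2
End state p2 is not accepting.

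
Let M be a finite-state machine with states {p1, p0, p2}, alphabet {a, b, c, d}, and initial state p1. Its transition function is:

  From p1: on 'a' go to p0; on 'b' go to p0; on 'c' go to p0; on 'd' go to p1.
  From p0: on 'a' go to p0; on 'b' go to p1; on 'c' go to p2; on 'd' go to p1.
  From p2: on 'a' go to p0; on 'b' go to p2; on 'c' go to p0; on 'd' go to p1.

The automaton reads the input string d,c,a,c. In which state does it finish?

p2

p1 → p1 → p0 → p0 → p2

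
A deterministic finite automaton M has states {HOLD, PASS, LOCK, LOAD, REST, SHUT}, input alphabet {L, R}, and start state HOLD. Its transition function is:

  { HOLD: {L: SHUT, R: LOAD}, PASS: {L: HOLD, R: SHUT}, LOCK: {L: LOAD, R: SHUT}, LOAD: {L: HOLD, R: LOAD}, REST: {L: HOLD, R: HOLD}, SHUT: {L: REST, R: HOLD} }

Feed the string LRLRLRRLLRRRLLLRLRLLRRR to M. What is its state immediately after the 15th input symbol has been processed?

REST

Trace: HOLD -L-> SHUT -R-> HOLD -L-> SHUT -R-> HOLD -L-> SHUT -R-> HOLD -R-> LOAD -L-> HOLD -L-> SHUT -R-> HOLD -R-> LOAD -R-> LOAD -L-> HOLD -L-> SHUT -L-> REST
After 15 symbols: REST.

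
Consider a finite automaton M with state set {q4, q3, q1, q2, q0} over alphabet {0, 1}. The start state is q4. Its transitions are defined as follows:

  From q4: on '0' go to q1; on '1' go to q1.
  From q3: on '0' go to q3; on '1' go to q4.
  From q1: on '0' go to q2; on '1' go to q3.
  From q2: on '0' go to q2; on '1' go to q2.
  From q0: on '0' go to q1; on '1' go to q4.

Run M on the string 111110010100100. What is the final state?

start at q4
read '1': q4 → q1
read '1': q1 → q3
read '1': q3 → q4
read '1': q4 → q1
read '1': q1 → q3
read '0': q3 → q3
read '0': q3 → q3
read '1': q3 → q4
read '0': q4 → q1
read '1': q1 → q3
read '0': q3 → q3
read '0': q3 → q3
read '1': q3 → q4
read '0': q4 → q1
read '0': q1 → q2

q2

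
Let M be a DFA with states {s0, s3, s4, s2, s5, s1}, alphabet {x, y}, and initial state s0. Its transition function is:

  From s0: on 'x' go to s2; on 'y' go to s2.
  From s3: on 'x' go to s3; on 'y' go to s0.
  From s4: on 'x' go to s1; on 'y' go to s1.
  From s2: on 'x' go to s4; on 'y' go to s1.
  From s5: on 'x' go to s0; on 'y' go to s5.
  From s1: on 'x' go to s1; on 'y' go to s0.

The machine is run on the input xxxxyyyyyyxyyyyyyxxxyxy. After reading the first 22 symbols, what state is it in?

s2

s0 → s2 → s4 → s1 → s1 → s0 → s2 → s1 → s0 → s2 → s1 → s1 → s0 → s2 → s1 → s0 → s2 → s1 → s1 → s1 → s1 → s0 → s2
After 22 symbols: s2.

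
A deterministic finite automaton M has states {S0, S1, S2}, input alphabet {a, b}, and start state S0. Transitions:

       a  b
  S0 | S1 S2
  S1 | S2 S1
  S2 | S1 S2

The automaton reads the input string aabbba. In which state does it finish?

start at S0
read 'a': S0 → S1
read 'a': S1 → S2
read 'b': S2 → S2
read 'b': S2 → S2
read 'b': S2 → S2
read 'a': S2 → S1

S1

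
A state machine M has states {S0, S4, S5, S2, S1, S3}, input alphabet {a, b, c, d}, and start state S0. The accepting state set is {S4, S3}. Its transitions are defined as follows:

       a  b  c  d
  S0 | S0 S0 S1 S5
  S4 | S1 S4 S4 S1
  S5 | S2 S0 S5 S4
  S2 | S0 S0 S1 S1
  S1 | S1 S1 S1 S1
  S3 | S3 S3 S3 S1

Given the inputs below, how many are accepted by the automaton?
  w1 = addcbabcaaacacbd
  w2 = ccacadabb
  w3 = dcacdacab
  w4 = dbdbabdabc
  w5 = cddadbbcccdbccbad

0

w1: S0 → S0 → S5 → S4 → S4 → S4 → S1 → S1 → S1 → S1 → S1 → S1 → S1 → S1 → S1 → S1 → S1  → end S1, rejected
w2: S0 → S1 → S1 → S1 → S1 → S1 → S1 → S1 → S1 → S1  → end S1, rejected
w3: S0 → S5 → S5 → S2 → S1 → S1 → S1 → S1 → S1 → S1  → end S1, rejected
w4: S0 → S5 → S0 → S5 → S0 → S0 → S0 → S5 → S2 → S0 → S1  → end S1, rejected
w5: S0 → S1 → S1 → S1 → S1 → S1 → S1 → S1 → S1 → S1 → S1 → S1 → S1 → S1 → S1 → S1 → S1 → S1  → end S1, rejected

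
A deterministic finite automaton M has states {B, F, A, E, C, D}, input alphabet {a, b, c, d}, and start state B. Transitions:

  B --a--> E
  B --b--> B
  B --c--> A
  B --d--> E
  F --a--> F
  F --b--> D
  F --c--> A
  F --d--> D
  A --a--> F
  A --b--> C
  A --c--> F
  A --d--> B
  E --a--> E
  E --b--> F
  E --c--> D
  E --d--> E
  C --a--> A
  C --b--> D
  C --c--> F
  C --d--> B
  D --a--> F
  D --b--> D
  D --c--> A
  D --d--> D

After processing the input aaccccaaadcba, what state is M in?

A

Trace: B -a-> E -a-> E -c-> D -c-> A -c-> F -c-> A -a-> F -a-> F -a-> F -d-> D -c-> A -b-> C -a-> A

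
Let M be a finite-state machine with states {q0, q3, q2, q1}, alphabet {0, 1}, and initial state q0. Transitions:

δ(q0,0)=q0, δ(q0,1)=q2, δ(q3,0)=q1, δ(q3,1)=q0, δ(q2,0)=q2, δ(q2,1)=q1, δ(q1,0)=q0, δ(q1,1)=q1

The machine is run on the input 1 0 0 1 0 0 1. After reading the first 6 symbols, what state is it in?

Trace: q0 -1-> q2 -0-> q2 -0-> q2 -1-> q1 -0-> q0 -0-> q0
After 6 symbols: q0.

q0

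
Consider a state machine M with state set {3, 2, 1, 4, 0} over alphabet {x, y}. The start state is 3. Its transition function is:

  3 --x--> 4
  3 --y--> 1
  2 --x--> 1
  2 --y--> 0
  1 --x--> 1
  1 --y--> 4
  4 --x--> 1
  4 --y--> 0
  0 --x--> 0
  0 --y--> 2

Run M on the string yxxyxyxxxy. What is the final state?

start at 3
read 'y': 3 → 1
read 'x': 1 → 1
read 'x': 1 → 1
read 'y': 1 → 4
read 'x': 4 → 1
read 'y': 1 → 4
read 'x': 4 → 1
read 'x': 1 → 1
read 'x': 1 → 1
read 'y': 1 → 4

4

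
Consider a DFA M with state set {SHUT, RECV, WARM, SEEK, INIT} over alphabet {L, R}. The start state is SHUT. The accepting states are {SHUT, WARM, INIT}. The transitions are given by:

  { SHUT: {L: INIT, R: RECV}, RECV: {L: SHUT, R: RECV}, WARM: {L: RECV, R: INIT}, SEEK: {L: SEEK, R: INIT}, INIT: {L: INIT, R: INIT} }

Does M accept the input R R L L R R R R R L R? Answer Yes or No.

Yes

start at SHUT
read 'R': SHUT → RECV
read 'R': RECV → RECV
read 'L': RECV → SHUT
read 'L': SHUT → INIT
read 'R': INIT → INIT
read 'R': INIT → INIT
read 'R': INIT → INIT
read 'R': INIT → INIT
read 'R': INIT → INIT
read 'L': INIT → INIT
read 'R': INIT → INIT
End state INIT is accepting.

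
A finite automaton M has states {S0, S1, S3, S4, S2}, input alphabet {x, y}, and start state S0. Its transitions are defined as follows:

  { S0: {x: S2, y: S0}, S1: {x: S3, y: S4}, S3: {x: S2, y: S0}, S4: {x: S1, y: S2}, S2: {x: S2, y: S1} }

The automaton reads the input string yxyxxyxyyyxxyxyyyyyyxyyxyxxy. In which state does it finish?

Trace: S0 -y-> S0 -x-> S2 -y-> S1 -x-> S3 -x-> S2 -y-> S1 -x-> S3 -y-> S0 -y-> S0 -y-> S0 -x-> S2 -x-> S2 -y-> S1 -x-> S3 -y-> S0 -y-> S0 -y-> S0 -y-> S0 -y-> S0 -y-> S0 -x-> S2 -y-> S1 -y-> S4 -x-> S1 -y-> S4 -x-> S1 -x-> S3 -y-> S0

S0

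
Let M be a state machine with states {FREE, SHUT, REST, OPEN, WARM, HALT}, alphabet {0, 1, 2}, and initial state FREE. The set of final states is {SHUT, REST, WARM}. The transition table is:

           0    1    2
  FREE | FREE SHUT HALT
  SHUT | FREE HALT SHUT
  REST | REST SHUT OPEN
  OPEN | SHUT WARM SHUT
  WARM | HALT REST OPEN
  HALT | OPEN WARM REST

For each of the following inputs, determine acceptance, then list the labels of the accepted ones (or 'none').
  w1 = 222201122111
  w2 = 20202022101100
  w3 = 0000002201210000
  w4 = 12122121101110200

w1: Trace: FREE -2-> HALT -2-> REST -2-> OPEN -2-> SHUT -0-> FREE -1-> SHUT -1-> HALT -2-> REST -2-> OPEN -1-> WARM -1-> REST -1-> SHUT  → end SHUT, accepted
w2: Trace: FREE -2-> HALT -0-> OPEN -2-> SHUT -0-> FREE -2-> HALT -0-> OPEN -2-> SHUT -2-> SHUT -1-> HALT -0-> OPEN -1-> WARM -1-> REST -0-> REST -0-> REST  → end REST, accepted
w3: Trace: FREE -0-> FREE -0-> FREE -0-> FREE -0-> FREE -0-> FREE -0-> FREE -2-> HALT -2-> REST -0-> REST -1-> SHUT -2-> SHUT -1-> HALT -0-> OPEN -0-> SHUT -0-> FREE -0-> FREE  → end FREE, rejected
w4: Trace: FREE -1-> SHUT -2-> SHUT -1-> HALT -2-> REST -2-> OPEN -1-> WARM -2-> OPEN -1-> WARM -1-> REST -0-> REST -1-> SHUT -1-> HALT -1-> WARM -0-> HALT -2-> REST -0-> REST -0-> REST  → end REST, accepted

w1, w2, w4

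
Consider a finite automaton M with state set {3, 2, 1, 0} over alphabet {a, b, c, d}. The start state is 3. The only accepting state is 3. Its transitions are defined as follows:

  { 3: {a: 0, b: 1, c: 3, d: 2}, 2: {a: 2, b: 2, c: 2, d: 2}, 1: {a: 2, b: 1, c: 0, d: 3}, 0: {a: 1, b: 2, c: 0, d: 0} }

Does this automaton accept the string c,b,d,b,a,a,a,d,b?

No

start at 3
read 'c': 3 → 3
read 'b': 3 → 1
read 'd': 1 → 3
read 'b': 3 → 1
read 'a': 1 → 2
read 'a': 2 → 2
read 'a': 2 → 2
read 'd': 2 → 2
read 'b': 2 → 2
End state 2 is not accepting.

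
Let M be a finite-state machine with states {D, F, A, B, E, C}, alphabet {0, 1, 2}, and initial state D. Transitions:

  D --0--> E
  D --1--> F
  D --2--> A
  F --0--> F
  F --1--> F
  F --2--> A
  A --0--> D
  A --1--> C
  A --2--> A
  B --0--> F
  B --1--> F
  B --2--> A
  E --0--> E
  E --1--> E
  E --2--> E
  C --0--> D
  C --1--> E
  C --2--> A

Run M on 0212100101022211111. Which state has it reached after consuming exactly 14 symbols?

D → E → E → E → E → E → E → E → E → E → E → E → E → E → E
After 14 symbols: E.

E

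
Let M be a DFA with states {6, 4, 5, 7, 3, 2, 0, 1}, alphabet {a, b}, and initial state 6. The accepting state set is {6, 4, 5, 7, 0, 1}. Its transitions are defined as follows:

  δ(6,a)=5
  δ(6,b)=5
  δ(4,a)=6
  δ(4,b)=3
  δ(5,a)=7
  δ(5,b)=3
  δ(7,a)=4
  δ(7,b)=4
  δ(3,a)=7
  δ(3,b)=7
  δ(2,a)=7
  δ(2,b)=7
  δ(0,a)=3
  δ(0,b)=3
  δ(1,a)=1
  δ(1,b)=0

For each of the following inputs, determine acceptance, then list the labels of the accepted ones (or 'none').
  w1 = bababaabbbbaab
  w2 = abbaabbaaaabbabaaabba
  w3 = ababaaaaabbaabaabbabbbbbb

w2, w3

w1:
  start at 6
  read 'b': 6 → 5
  read 'a': 5 → 7
  read 'b': 7 → 4
  read 'a': 4 → 6
  read 'b': 6 → 5
  read 'a': 5 → 7
  read 'a': 7 → 4
  read 'b': 4 → 3
  read 'b': 3 → 7
  read 'b': 7 → 4
  read 'b': 4 → 3
  read 'a': 3 → 7
  read 'a': 7 → 4
  read 'b': 4 → 3
  end 3, rejected
w2:
  start at 6
  read 'a': 6 → 5
  read 'b': 5 → 3
  read 'b': 3 → 7
  read 'a': 7 → 4
  read 'a': 4 → 6
  read 'b': 6 → 5
  read 'b': 5 → 3
  read 'a': 3 → 7
  read 'a': 7 → 4
  read 'a': 4 → 6
  read 'a': 6 → 5
  read 'b': 5 → 3
  read 'b': 3 → 7
  read 'a': 7 → 4
  read 'b': 4 → 3
  read 'a': 3 → 7
  read 'a': 7 → 4
  read 'a': 4 → 6
  read 'b': 6 → 5
  read 'b': 5 → 3
  read 'a': 3 → 7
  end 7, accepted
w3:
  start at 6
  read 'a': 6 → 5
  read 'b': 5 → 3
  read 'a': 3 → 7
  read 'b': 7 → 4
  read 'a': 4 → 6
  read 'a': 6 → 5
  read 'a': 5 → 7
  read 'a': 7 → 4
  read 'a': 4 → 6
  read 'b': 6 → 5
  read 'b': 5 → 3
  read 'a': 3 → 7
  read 'a': 7 → 4
  read 'b': 4 → 3
  read 'a': 3 → 7
  read 'a': 7 → 4
  read 'b': 4 → 3
  read 'b': 3 → 7
  read 'a': 7 → 4
  read 'b': 4 → 3
  read 'b': 3 → 7
  read 'b': 7 → 4
  read 'b': 4 → 3
  read 'b': 3 → 7
  read 'b': 7 → 4
  end 4, accepted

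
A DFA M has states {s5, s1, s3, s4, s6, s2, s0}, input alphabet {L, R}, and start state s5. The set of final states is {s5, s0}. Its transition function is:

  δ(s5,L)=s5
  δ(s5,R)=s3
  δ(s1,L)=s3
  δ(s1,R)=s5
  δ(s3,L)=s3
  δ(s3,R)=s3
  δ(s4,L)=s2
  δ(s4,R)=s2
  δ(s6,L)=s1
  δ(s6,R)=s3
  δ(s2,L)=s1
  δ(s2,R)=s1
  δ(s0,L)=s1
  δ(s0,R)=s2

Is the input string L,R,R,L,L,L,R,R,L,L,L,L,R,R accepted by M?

Trace: s5 -L-> s5 -R-> s3 -R-> s3 -L-> s3 -L-> s3 -L-> s3 -R-> s3 -R-> s3 -L-> s3 -L-> s3 -L-> s3 -L-> s3 -R-> s3 -R-> s3
End state s3 is not accepting.

No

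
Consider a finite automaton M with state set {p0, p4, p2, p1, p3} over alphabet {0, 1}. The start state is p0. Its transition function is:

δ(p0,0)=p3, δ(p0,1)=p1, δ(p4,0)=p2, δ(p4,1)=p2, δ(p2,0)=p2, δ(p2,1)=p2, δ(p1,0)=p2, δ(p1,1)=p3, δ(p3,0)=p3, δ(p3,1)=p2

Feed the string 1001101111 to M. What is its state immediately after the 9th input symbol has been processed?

p0 → p1 → p2 → p2 → p2 → p2 → p2 → p2 → p2 → p2
After 9 symbols: p2.

p2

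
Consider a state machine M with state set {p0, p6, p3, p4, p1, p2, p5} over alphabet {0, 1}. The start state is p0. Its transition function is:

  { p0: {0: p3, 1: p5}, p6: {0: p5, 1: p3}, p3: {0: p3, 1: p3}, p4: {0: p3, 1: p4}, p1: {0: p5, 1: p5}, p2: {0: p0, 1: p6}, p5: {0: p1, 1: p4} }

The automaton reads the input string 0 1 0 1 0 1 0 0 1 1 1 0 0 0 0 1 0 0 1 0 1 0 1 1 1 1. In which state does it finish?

Trace: p0 -0-> p3 -1-> p3 -0-> p3 -1-> p3 -0-> p3 -1-> p3 -0-> p3 -0-> p3 -1-> p3 -1-> p3 -1-> p3 -0-> p3 -0-> p3 -0-> p3 -0-> p3 -1-> p3 -0-> p3 -0-> p3 -1-> p3 -0-> p3 -1-> p3 -0-> p3 -1-> p3 -1-> p3 -1-> p3 -1-> p3

p3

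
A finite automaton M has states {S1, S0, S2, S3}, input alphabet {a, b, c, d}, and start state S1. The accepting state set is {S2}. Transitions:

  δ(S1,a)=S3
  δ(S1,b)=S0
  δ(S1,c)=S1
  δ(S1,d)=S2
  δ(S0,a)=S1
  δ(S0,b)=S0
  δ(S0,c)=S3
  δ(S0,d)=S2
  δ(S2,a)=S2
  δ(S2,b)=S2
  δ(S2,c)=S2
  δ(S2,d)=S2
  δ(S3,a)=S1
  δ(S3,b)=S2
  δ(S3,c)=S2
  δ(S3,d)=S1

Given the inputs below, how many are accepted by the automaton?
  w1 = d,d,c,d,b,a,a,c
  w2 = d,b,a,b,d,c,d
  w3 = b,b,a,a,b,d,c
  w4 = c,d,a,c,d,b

w1: S1 → S2 → S2 → S2 → S2 → S2 → S2 → S2 → S2  → end S2, accepted
w2: S1 → S2 → S2 → S2 → S2 → S2 → S2 → S2  → end S2, accepted
w3: S1 → S0 → S0 → S1 → S3 → S2 → S2 → S2  → end S2, accepted
w4: S1 → S1 → S2 → S2 → S2 → S2 → S2  → end S2, accepted

4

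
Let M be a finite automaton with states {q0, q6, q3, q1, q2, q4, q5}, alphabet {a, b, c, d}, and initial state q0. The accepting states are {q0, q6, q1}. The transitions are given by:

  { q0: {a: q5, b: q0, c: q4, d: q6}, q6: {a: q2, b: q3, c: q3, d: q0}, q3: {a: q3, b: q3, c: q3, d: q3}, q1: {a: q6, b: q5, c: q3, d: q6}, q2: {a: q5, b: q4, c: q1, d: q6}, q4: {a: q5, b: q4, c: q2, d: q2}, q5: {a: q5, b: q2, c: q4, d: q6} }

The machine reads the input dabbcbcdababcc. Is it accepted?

No

q0 → q6 → q2 → q4 → q4 → q2 → q4 → q2 → q6 → q2 → q4 → q5 → q2 → q1 → q3
End state q3 is not accepting.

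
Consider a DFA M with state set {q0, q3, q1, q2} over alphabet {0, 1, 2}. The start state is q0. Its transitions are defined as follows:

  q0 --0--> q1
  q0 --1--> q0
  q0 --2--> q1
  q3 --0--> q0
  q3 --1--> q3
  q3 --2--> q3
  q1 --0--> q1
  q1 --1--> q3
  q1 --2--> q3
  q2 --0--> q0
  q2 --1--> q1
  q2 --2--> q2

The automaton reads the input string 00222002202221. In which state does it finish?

q0 → q1 → q1 → q3 → q3 → q3 → q0 → q1 → q3 → q3 → q0 → q1 → q3 → q3 → q3

q3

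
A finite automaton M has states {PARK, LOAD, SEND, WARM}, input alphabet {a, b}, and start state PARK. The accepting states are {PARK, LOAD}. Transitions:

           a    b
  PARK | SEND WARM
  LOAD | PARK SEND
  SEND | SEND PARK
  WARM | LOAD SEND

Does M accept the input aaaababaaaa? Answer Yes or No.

Trace: PARK -a-> SEND -a-> SEND -a-> SEND -a-> SEND -b-> PARK -a-> SEND -b-> PARK -a-> SEND -a-> SEND -a-> SEND -a-> SEND
End state SEND is not accepting.

No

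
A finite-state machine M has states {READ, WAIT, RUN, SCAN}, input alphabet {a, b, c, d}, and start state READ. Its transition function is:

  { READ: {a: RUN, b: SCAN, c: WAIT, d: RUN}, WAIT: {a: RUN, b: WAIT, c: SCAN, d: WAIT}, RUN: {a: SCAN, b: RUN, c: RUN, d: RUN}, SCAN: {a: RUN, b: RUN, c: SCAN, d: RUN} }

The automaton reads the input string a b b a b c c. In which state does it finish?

RUN

start at READ
read 'a': READ → RUN
read 'b': RUN → RUN
read 'b': RUN → RUN
read 'a': RUN → SCAN
read 'b': SCAN → RUN
read 'c': RUN → RUN
read 'c': RUN → RUN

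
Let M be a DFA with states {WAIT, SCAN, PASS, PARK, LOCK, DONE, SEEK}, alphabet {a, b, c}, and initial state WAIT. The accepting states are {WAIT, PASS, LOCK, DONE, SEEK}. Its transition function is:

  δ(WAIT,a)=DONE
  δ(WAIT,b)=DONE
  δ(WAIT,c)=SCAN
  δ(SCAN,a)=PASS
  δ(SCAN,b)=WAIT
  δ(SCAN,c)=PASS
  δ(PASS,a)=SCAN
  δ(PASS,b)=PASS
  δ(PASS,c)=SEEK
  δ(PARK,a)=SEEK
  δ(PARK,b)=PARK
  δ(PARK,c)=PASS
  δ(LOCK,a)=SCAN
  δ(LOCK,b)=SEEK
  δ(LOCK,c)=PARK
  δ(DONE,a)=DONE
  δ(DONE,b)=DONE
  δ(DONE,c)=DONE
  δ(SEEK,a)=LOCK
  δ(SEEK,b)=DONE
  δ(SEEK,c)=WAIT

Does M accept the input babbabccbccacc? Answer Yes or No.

start at WAIT
read 'b': WAIT → DONE
read 'a': DONE → DONE
read 'b': DONE → DONE
read 'b': DONE → DONE
read 'a': DONE → DONE
read 'b': DONE → DONE
read 'c': DONE → DONE
read 'c': DONE → DONE
read 'b': DONE → DONE
read 'c': DONE → DONE
read 'c': DONE → DONE
read 'a': DONE → DONE
read 'c': DONE → DONE
read 'c': DONE → DONE
End state DONE is accepting.

Yes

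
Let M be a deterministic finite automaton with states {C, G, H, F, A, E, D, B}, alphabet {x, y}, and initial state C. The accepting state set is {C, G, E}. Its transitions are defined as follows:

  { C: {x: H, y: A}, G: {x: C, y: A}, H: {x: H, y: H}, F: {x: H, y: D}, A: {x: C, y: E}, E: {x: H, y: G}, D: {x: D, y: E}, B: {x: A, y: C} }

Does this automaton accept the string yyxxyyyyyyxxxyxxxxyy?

Trace: C -y-> A -y-> E -x-> H -x-> H -y-> H -y-> H -y-> H -y-> H -y-> H -y-> H -x-> H -x-> H -x-> H -y-> H -x-> H -x-> H -x-> H -x-> H -y-> H -y-> H
End state H is not accepting.

No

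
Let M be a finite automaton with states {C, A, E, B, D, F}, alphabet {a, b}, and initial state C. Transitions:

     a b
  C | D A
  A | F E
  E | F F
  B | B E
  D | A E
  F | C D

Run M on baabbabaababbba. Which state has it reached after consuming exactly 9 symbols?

Trace: C -b-> A -a-> F -a-> C -b-> A -b-> E -a-> F -b-> D -a-> A -a-> F
After 9 symbols: F.

F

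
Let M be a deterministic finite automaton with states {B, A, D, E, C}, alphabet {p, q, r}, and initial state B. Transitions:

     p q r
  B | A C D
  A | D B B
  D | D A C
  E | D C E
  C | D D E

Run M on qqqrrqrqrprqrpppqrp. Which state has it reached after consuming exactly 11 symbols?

C

start at B
read 'q': B → C
read 'q': C → D
read 'q': D → A
read 'r': A → B
read 'r': B → D
read 'q': D → A
read 'r': A → B
read 'q': B → C
read 'r': C → E
read 'p': E → D
read 'r': D → C
After 11 symbols: C.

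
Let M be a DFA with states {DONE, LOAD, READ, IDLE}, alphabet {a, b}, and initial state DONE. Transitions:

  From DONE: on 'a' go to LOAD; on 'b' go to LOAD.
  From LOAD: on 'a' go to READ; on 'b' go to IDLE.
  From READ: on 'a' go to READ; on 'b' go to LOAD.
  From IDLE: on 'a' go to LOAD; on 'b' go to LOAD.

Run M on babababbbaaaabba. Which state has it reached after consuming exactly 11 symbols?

DONE → LOAD → READ → LOAD → READ → LOAD → READ → LOAD → IDLE → LOAD → READ → READ
After 11 symbols: READ.

READ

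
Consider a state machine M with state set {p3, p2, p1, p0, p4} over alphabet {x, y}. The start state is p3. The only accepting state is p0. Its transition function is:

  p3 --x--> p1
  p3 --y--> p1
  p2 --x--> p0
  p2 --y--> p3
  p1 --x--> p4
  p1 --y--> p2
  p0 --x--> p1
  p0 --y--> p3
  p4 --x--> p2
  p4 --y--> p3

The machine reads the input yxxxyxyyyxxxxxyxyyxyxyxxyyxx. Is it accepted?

No

start at p3
read 'y': p3 → p1
read 'x': p1 → p4
read 'x': p4 → p2
read 'x': p2 → p0
read 'y': p0 → p3
read 'x': p3 → p1
read 'y': p1 → p2
read 'y': p2 → p3
read 'y': p3 → p1
read 'x': p1 → p4
read 'x': p4 → p2
read 'x': p2 → p0
read 'x': p0 → p1
read 'x': p1 → p4
read 'y': p4 → p3
read 'x': p3 → p1
read 'y': p1 → p2
read 'y': p2 → p3
read 'x': p3 → p1
read 'y': p1 → p2
read 'x': p2 → p0
read 'y': p0 → p3
read 'x': p3 → p1
read 'x': p1 → p4
read 'y': p4 → p3
read 'y': p3 → p1
read 'x': p1 → p4
read 'x': p4 → p2
End state p2 is not accepting.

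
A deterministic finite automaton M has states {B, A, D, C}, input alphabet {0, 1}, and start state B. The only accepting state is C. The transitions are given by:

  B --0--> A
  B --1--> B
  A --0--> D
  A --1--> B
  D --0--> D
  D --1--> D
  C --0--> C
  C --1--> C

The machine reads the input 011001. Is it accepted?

B → A → B → B → A → D → D
End state D is not accepting.

No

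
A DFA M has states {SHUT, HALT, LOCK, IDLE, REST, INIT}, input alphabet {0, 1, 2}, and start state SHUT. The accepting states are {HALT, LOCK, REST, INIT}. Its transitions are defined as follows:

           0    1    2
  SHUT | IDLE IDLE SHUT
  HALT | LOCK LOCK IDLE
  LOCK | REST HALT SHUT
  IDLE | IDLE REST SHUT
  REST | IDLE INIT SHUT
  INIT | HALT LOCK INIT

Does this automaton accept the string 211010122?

No

start at SHUT
read '2': SHUT → SHUT
read '1': SHUT → IDLE
read '1': IDLE → REST
read '0': REST → IDLE
read '1': IDLE → REST
read '0': REST → IDLE
read '1': IDLE → REST
read '2': REST → SHUT
read '2': SHUT → SHUT
End state SHUT is not accepting.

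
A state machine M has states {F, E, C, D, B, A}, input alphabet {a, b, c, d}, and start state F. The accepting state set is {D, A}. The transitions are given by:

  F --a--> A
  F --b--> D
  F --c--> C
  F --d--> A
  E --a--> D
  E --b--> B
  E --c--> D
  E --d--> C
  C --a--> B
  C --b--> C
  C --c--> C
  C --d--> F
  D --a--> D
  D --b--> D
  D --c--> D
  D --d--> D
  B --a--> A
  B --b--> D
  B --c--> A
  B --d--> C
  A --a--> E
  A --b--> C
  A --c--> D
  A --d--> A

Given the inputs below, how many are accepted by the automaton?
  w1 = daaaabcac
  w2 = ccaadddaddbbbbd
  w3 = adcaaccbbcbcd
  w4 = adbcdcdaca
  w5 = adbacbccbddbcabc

w1: Trace: F -d-> A -a-> E -a-> D -a-> D -a-> D -b-> D -c-> D -a-> D -c-> D  → end D, accepted
w2: Trace: F -c-> C -c-> C -a-> B -a-> A -d-> A -d-> A -d-> A -a-> E -d-> C -d-> F -b-> D -b-> D -b-> D -b-> D -d-> D  → end D, accepted
w3: Trace: F -a-> A -d-> A -c-> D -a-> D -a-> D -c-> D -c-> D -b-> D -b-> D -c-> D -b-> D -c-> D -d-> D  → end D, accepted
w4: Trace: F -a-> A -d-> A -b-> C -c-> C -d-> F -c-> C -d-> F -a-> A -c-> D -a-> D  → end D, accepted
w5: Trace: F -a-> A -d-> A -b-> C -a-> B -c-> A -b-> C -c-> C -c-> C -b-> C -d-> F -d-> A -b-> C -c-> C -a-> B -b-> D -c-> D  → end D, accepted

5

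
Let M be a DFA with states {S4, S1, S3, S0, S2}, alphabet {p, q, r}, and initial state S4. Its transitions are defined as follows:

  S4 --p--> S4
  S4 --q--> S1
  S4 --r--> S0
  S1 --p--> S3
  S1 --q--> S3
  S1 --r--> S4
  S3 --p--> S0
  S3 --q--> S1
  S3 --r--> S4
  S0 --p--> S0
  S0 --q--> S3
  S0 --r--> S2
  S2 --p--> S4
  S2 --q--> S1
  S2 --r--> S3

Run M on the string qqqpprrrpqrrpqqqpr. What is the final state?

S2

start at S4
read 'q': S4 → S1
read 'q': S1 → S3
read 'q': S3 → S1
read 'p': S1 → S3
read 'p': S3 → S0
read 'r': S0 → S2
read 'r': S2 → S3
read 'r': S3 → S4
read 'p': S4 → S4
read 'q': S4 → S1
read 'r': S1 → S4
read 'r': S4 → S0
read 'p': S0 → S0
read 'q': S0 → S3
read 'q': S3 → S1
read 'q': S1 → S3
read 'p': S3 → S0
read 'r': S0 → S2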